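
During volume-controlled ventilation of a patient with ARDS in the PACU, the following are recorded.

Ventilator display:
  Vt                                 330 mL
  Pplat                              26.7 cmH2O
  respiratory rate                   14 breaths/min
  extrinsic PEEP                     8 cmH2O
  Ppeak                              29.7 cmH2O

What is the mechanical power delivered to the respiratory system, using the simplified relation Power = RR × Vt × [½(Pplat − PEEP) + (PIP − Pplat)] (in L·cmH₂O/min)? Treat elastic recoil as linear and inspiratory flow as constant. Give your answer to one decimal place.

57.1

Per-breath work = Vt × [½(Pplat−PEEP) + (PIP−Pplat)] = 0.330 × [0.5×18.7 + 3.0] = 0.330 × 12.35 = 4.076 L·cmH2O.
Power = 14 × 4.076 = 57.064 L·cmH2O/min.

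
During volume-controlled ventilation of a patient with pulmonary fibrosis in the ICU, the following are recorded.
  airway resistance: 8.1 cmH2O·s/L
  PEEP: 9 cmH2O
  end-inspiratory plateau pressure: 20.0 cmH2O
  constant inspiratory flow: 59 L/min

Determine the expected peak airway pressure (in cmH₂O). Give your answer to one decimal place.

28.0

Flow: 59 L/min ÷ 60 = 0.9833 L/s.
PIP = Pplat + Raw × flow = 20.0 + 8.1 × 0.9833 = 20.0 + 7.965 = 27.965 cmH2O.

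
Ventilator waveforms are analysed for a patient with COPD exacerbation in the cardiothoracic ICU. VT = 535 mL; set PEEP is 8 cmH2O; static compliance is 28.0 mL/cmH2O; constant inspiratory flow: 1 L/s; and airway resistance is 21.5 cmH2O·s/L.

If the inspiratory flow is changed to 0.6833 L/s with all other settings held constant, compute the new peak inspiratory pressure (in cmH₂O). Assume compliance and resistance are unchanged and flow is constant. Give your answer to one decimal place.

PIP = Vt/C + R·V̇ + PEEP (constant-flow equation of motion).
Only the resistive term changes: ΔPIP = R × ΔV̇ = 21.5 × (0.6833 − 1) = 21.5 × -0.3167 = -6.809 cmH2O.
Original PIP = 535/28.0 + 21.5×1 + 8 = 48.607 cmH2O; new PIP = 48.607 + (-6.809) = 41.798 cmH2O.

41.8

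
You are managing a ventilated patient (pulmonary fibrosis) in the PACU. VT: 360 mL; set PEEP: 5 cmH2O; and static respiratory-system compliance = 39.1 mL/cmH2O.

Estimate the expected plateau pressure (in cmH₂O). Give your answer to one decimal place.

14.2

Pplat = PEEP + Vt / Cstat = 5 + 360 / 39.1 = 5 + 9.207 = 14.207 cmH2O.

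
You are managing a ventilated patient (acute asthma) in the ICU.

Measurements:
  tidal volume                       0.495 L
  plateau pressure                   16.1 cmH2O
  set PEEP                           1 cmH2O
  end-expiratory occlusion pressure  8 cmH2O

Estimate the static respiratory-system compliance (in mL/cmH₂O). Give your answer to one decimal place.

End-expiratory occlusion gives total PEEP = 8 cmH2O (intrinsic PEEP = 8 − 1 = 7). Use total PEEP for the elastic gradient.
Cstat = Vt / (Pplat − PEEPtotal) = 495 / (16.1 − 8) = 495 / 8.1 = 61.111 mL/cmH2O.

61.1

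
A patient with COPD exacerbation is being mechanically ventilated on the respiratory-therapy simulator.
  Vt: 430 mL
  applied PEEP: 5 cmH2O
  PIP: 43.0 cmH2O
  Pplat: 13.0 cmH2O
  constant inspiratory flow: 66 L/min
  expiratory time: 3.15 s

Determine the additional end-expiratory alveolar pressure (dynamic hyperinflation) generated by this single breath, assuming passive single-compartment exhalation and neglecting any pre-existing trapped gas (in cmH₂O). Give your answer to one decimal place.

0.9

Flow: 66 L/min ÷ 60 = 1.1 L/s.
R = (PIP − Pplat)/V̇ = (43.0 − 13.0) / 1.1 = 30.0/1.1 = 27.273 cmH2O·s/L.
C = Vt/(Pplat − PEEP) = 430.0 / (13.0 − 5) = 430.0/8.0 = 53.75 mL/cmH2O.
τ = R × C = 27.273 × 0.05375 L/cmH2O = 1.466 s.
Fraction remaining = e^(−Te/τ) = e^(−3.15/1.466) = 0.1166; trapped volume = 430.0 × 0.1166 = 50.138 mL.
Additional alveolar pressure from trapping ≈ V_trapped / C = 50.138 / 53.75 = 0.9328 cmH2O.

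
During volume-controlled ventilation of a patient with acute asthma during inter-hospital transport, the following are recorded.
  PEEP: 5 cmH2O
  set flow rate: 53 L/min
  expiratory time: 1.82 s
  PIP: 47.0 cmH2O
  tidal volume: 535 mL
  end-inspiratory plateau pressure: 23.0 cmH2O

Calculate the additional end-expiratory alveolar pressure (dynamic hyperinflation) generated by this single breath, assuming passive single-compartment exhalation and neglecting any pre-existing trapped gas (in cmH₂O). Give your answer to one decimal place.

1.9

Flow: 53 L/min ÷ 60 = 0.8833 L/s.
R = (PIP − Pplat)/V̇ = (47.0 − 23.0) / 0.8833 = 24.0/0.8833 = 27.171 cmH2O·s/L.
C = Vt/(Pplat − PEEP) = 535.0 / (23.0 − 5) = 535.0/18.0 = 29.722 mL/cmH2O.
τ = R × C = 27.171 × 0.02972 L/cmH2O = 0.8075 s.
Fraction remaining = e^(−Te/τ) = e^(−1.82/0.8075) = 0.105; trapped volume = 535.0 × 0.105 = 56.175 mL.
Additional alveolar pressure from trapping ≈ V_trapped / C = 56.175 / 29.722 = 1.89 cmH2O.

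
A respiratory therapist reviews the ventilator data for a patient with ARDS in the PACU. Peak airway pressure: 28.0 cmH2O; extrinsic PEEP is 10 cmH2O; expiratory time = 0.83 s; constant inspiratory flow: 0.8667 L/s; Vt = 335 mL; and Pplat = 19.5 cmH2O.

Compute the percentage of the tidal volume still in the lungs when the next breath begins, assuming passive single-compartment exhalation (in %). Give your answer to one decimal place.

9.1

R = (PIP − Pplat)/V̇ = (28.0 − 19.5) / 0.8667 = 8.5/0.8667 = 9.807 cmH2O·s/L.
C = Vt/(Pplat − PEEP) = 335.0 / (19.5 − 10) = 335.0/9.5 = 35.263 mL/cmH2O.
τ = R × C = 9.807 × 0.03526 L/cmH2O = 0.3458 s.
Fraction remaining at end-expiration = e^(−Te/τ) = e^(−0.83/0.3458) = 0.0907 → 9.07%.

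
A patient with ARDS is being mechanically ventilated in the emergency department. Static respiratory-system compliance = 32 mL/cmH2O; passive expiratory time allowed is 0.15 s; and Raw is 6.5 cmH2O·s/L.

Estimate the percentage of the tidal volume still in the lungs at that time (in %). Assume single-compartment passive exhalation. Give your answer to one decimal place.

τ = R × C = 6.5 × 32 mL/cmH2O = 6.5 × 0.032 L/cmH2O = 0.208 s.
Passive exhalation: V(t)/V₀ = e^(−t/τ) = e^(−0.15/0.208) = 0.4862.
Fraction remaining = 0.4862 → 48.62%.

48.6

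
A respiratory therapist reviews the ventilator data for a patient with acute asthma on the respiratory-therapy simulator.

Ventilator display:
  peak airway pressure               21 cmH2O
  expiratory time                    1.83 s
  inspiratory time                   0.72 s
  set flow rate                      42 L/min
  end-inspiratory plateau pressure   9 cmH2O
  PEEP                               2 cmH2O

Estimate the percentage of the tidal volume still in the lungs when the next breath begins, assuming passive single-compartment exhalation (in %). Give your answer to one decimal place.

22.7

Flow: 42 L/min ÷ 60 = 0.7 L/s.
Vt = flow × Ti = 0.7 L/s × 0.72 s × 1000 mL/L = 504.0 mL.
R = (PIP − Pplat)/V̇ = (21 − 9) / 0.7 = 12.0/0.7 = 17.143 cmH2O·s/L.
C = Vt/(Pplat − PEEP) = 504.0 / (9 − 2) = 504.0/7.0 = 72.0 mL/cmH2O.
τ = R × C = 17.143 × 0.072 L/cmH2O = 1.234 s.
Fraction remaining at end-expiration = e^(−Te/τ) = e^(−1.83/1.234) = 0.227 → 22.7%.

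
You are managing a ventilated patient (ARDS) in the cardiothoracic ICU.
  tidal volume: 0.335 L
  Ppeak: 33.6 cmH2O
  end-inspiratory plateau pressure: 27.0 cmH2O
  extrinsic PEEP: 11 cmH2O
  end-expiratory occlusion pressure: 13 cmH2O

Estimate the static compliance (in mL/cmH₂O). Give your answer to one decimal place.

23.9

End-expiratory occlusion gives total PEEP = 13 cmH2O (intrinsic PEEP = 13 − 11 = 2). Use total PEEP for the elastic gradient.
Cstat = Vt / (Pplat − PEEPtotal) = 335 / (27.0 − 13) = 335 / 14.0 = 23.929 mL/cmH2O.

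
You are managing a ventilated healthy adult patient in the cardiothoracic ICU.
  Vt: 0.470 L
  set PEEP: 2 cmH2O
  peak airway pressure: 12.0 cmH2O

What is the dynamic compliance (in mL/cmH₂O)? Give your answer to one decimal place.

47.0

Dynamic compliance = Vt / (PIP − PEEP) = 470 / (12.0 − 2) = 470 / 10.0 = 47.0 mL/cmH2O.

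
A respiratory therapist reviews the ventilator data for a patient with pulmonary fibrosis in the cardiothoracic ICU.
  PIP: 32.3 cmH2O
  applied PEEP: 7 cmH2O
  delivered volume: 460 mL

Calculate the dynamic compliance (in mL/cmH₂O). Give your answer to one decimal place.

18.2

Dynamic compliance = Vt / (PIP − PEEP) = 460 / (32.3 − 7) = 460 / 25.3 = 18.182 mL/cmH2O.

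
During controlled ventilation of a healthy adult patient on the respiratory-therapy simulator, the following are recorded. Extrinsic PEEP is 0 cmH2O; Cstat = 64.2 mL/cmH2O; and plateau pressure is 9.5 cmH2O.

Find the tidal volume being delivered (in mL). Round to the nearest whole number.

610

Vt = Cstat × (Pplat − PEEP) = 64.2 × (9.5 − 0) = 64.2 × 9.5 = 609.9 mL.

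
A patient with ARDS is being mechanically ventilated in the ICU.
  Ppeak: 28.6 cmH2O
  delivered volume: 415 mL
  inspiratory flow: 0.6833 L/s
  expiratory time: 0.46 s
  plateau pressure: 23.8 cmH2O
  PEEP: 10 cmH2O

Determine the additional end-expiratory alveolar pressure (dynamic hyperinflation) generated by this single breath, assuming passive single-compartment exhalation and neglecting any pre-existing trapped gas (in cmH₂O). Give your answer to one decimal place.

R = (PIP − Pplat)/V̇ = (28.6 − 23.8) / 0.6833 = 4.8/0.6833 = 7.025 cmH2O·s/L.
C = Vt/(Pplat − PEEP) = 415.0 / (23.8 − 10) = 415.0/13.8 = 30.072 mL/cmH2O.
τ = R × C = 7.025 × 0.03007 L/cmH2O = 0.2112 s.
Fraction remaining = e^(−Te/τ) = e^(−0.46/0.2112) = 0.1133; trapped volume = 415.0 × 0.1133 = 47.02 mL.
Additional alveolar pressure from trapping ≈ V_trapped / C = 47.02 / 30.072 = 1.564 cmH2O.

1.6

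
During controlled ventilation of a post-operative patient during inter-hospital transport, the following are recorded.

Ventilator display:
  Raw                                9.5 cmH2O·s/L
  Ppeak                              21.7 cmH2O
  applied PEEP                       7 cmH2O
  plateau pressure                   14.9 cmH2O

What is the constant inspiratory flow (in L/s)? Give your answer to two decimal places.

0.72

flow = (PIP − Pplat) / Raw = 6.8 / 9.5 = 0.7158 L/s.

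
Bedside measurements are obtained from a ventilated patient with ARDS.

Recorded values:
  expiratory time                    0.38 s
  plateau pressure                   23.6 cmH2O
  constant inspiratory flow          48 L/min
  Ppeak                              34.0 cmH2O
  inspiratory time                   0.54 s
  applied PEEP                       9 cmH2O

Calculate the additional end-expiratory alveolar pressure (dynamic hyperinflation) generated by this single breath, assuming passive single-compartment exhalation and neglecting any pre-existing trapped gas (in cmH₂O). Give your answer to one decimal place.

Flow: 48 L/min ÷ 60 = 0.8 L/s.
Vt = flow × Ti = 0.8 L/s × 0.54 s × 1000 mL/L = 432.0 mL.
R = (PIP − Pplat)/V̇ = (34.0 − 23.6) / 0.8 = 10.4/0.8 = 13.0 cmH2O·s/L.
C = Vt/(Pplat − PEEP) = 432.0 / (23.6 − 9) = 432.0/14.6 = 29.589 mL/cmH2O.
τ = R × C = 13.0 × 0.02959 L/cmH2O = 0.3847 s.
Fraction remaining = e^(−Te/τ) = e^(−0.38/0.3847) = 0.3724; trapped volume = 432.0 × 0.3724 = 160.88 mL.
Additional alveolar pressure from trapping ≈ V_trapped / C = 160.88 / 29.589 = 5.437 cmH2O.

5.4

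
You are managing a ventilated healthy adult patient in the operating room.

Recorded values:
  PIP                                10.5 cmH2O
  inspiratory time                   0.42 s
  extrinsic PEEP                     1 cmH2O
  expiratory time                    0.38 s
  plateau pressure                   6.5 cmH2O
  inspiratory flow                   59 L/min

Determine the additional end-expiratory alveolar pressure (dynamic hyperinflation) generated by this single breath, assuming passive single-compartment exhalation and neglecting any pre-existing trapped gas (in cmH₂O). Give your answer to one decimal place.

1.6

Flow: 59 L/min ÷ 60 = 0.9833 L/s.
Vt = flow × Ti = 0.9833 L/s × 0.42 s × 1000 mL/L = 412.99 mL.
R = (PIP − Pplat)/V̇ = (10.5 − 6.5) / 0.9833 = 4.0/0.9833 = 4.068 cmH2O·s/L.
C = Vt/(Pplat − PEEP) = 412.99 / (6.5 − 1) = 412.99/5.5 = 75.089 mL/cmH2O.
τ = R × C = 4.068 × 0.07509 L/cmH2O = 0.3055 s.
Fraction remaining = e^(−Te/τ) = e^(−0.38/0.3055) = 0.2883; trapped volume = 412.99 × 0.2883 = 119.07 mL.
Additional alveolar pressure from trapping ≈ V_trapped / C = 119.07 / 75.089 = 1.586 cmH2O.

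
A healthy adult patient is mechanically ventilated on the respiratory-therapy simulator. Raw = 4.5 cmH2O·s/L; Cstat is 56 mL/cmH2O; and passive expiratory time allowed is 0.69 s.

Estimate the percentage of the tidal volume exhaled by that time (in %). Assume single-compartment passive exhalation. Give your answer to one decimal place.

93.5

τ = R × C = 4.5 × 56 mL/cmH2O = 4.5 × 0.056 L/cmH2O = 0.252 s.
Passive exhalation: V(t)/V₀ = e^(−t/τ) = e^(−0.69/0.252) = 0.06469.
Fraction exhaled = 1 − 0.06469 = 0.9353 → 93.53%.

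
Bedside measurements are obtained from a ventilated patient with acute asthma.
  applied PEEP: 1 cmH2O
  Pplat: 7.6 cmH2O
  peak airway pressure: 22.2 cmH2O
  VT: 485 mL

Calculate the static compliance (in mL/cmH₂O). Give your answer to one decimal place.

Cstat = Vt / (Pplat − PEEP) = 485 / (7.6 − 1) = 485 / 6.6 = 73.485 mL/cmH2O.

73.5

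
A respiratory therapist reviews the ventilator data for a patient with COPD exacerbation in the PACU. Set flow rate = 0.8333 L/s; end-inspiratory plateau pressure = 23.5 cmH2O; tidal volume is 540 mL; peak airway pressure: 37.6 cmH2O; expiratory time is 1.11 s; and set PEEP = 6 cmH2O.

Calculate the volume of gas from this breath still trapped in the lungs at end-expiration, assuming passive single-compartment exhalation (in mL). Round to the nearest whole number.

64

R = (PIP − Pplat)/V̇ = (37.6 − 23.5) / 0.8333 = 14.1/0.8333 = 16.921 cmH2O·s/L.
C = Vt/(Pplat − PEEP) = 540.0 / (23.5 − 6) = 540.0/17.5 = 30.857 mL/cmH2O.
τ = R × C = 16.921 × 0.03086 L/cmH2O = 0.5222 s.
Fraction remaining = e^(−Te/τ) = e^(−1.11/0.5222) = 0.1194.
Trapped volume = 540.0 × 0.1194 = 64.476 mL.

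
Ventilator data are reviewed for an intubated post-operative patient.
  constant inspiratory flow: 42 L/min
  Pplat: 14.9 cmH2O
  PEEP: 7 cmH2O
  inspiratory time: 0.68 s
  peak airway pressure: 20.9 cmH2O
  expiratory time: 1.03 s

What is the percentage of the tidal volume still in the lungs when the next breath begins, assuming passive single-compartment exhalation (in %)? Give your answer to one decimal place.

Flow: 42 L/min ÷ 60 = 0.7 L/s.
Vt = flow × Ti = 0.7 L/s × 0.68 s × 1000 mL/L = 476.0 mL.
R = (PIP − Pplat)/V̇ = (20.9 − 14.9) / 0.7 = 6.0/0.7 = 8.571 cmH2O·s/L.
C = Vt/(Pplat − PEEP) = 476.0 / (14.9 − 7) = 476.0/7.9 = 60.253 mL/cmH2O.
τ = R × C = 8.571 × 0.06025 L/cmH2O = 0.5164 s.
Fraction remaining at end-expiration = e^(−Te/τ) = e^(−1.03/0.5164) = 0.1361 → 13.61%.

13.6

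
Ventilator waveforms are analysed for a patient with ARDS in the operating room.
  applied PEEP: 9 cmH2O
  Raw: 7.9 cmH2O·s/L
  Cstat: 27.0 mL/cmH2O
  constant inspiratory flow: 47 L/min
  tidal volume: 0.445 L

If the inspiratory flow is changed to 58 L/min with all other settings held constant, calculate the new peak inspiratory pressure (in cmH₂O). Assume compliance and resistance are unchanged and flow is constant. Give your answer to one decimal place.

33.1

Flow: 47 L/min ÷ 60 = 0.7833 L/s.
New flow: 58 L/min ÷ 60 = 0.9667 L/s.
PIP = Vt/C + R·V̇ + PEEP (constant-flow equation of motion).
Only the resistive term changes: ΔPIP = R × ΔV̇ = 7.9 × (0.9667 − 0.7833) = 7.9 × 0.1834 = 1.449 cmH2O.
Original PIP = 445/27.0 + 7.9×0.7833 + 9 = 31.67 cmH2O; new PIP = 31.67 + (1.449) = 33.119 cmH2O.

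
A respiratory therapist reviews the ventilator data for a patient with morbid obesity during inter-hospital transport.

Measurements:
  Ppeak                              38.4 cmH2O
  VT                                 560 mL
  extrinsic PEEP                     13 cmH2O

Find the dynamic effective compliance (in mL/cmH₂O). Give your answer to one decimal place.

Dynamic compliance = Vt / (PIP − PEEP) = 560 / (38.4 − 13) = 560 / 25.4 = 22.047 mL/cmH2O.

22.0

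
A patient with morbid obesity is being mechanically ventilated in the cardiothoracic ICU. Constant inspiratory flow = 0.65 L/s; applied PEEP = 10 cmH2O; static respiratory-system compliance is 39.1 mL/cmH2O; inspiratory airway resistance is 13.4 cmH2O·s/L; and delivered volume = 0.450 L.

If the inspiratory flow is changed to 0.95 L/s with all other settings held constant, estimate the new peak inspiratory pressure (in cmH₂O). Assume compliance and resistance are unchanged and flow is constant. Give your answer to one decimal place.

34.2

PIP = Vt/C + R·V̇ + PEEP (constant-flow equation of motion).
Only the resistive term changes: ΔPIP = R × ΔV̇ = 13.4 × (0.95 − 0.65) = 13.4 × 0.3 = 4.02 cmH2O.
Original PIP = 450/39.1 + 13.4×0.65 + 10 = 30.219 cmH2O; new PIP = 30.219 + (4.02) = 34.239 cmH2O.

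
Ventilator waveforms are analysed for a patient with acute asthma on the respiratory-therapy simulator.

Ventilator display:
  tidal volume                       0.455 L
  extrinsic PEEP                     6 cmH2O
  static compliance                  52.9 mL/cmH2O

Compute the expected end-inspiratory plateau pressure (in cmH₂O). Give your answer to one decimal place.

Pplat = PEEP + Vt / Cstat = 6 + 455 / 52.9 = 6 + 8.601 = 14.601 cmH2O.

14.6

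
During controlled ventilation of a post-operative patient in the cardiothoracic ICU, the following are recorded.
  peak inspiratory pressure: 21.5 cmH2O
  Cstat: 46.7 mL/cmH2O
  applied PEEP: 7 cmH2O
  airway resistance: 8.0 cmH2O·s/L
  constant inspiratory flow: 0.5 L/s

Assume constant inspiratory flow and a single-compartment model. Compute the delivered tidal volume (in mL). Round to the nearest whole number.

Equation of motion (constant flow): PIP = Vt/C + R·V̇ + PEEP.
Vt/C = PIP − R·V̇ − PEEP = 21.5 − 4.0 − 7 = 10.5 cmH2O.
Vt = C × 10.5 = 46.7 × 10.5 = 490.35 mL.

490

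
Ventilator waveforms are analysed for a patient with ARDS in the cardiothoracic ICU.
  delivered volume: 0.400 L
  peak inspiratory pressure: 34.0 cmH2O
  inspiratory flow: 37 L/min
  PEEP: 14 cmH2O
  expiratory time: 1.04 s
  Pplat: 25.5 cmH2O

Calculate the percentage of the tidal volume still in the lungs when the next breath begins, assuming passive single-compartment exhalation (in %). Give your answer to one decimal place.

11.4

Flow: 37 L/min ÷ 60 = 0.6167 L/s.
R = (PIP − Pplat)/V̇ = (34.0 − 25.5) / 0.6167 = 8.5/0.6167 = 13.783 cmH2O·s/L.
C = Vt/(Pplat − PEEP) = 400.0 / (25.5 − 14) = 400.0/11.5 = 34.783 mL/cmH2O.
τ = R × C = 13.783 × 0.03478 L/cmH2O = 0.4794 s.
Fraction remaining at end-expiration = e^(−Te/τ) = e^(−1.04/0.4794) = 0.1142 → 11.42%.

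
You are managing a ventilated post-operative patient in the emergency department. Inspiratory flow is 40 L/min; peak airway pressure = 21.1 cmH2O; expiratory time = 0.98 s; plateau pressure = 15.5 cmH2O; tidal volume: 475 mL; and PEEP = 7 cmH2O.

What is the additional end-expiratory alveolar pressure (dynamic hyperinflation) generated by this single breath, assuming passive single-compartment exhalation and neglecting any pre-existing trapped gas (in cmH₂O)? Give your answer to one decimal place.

1.1

Flow: 40 L/min ÷ 60 = 0.6667 L/s.
R = (PIP − Pplat)/V̇ = (21.1 − 15.5) / 0.6667 = 5.6/0.6667 = 8.4 cmH2O·s/L.
C = Vt/(Pplat − PEEP) = 475.0 / (15.5 − 7) = 475.0/8.5 = 55.882 mL/cmH2O.
τ = R × C = 8.4 × 0.05588 L/cmH2O = 0.4694 s.
Fraction remaining = e^(−Te/τ) = e^(−0.98/0.4694) = 0.124; trapped volume = 475.0 × 0.124 = 58.9 mL.
Additional alveolar pressure from trapping ≈ V_trapped / C = 58.9 / 55.882 = 1.054 cmH2O.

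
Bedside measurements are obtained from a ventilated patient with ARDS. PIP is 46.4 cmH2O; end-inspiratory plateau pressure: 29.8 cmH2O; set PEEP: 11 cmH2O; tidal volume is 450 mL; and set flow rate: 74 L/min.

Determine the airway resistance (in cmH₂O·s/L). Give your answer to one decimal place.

Flow: 74 L/min ÷ 60 = 1.2333 L/s.
Raw = (PIP − Pplat) / flow = (46.4 − 29.8) / 1.2333 = 16.6 / 1.2333 = 13.46 cmH2O·s/L.

13.5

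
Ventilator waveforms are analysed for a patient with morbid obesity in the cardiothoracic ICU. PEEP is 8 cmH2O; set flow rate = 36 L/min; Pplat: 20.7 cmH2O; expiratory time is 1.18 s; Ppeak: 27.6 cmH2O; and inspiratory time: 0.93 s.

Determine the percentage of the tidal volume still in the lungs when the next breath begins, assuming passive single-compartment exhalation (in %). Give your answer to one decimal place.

9.7

Flow: 36 L/min ÷ 60 = 0.6 L/s.
Vt = flow × Ti = 0.6 L/s × 0.93 s × 1000 mL/L = 558.0 mL.
R = (PIP − Pplat)/V̇ = (27.6 − 20.7) / 0.6 = 6.9/0.6 = 11.5 cmH2O·s/L.
C = Vt/(Pplat − PEEP) = 558.0 / (20.7 − 8) = 558.0/12.7 = 43.937 mL/cmH2O.
τ = R × C = 11.5 × 0.04394 L/cmH2O = 0.5053 s.
Fraction remaining at end-expiration = e^(−Te/τ) = e^(−1.18/0.5053) = 0.09679 → 9.679%.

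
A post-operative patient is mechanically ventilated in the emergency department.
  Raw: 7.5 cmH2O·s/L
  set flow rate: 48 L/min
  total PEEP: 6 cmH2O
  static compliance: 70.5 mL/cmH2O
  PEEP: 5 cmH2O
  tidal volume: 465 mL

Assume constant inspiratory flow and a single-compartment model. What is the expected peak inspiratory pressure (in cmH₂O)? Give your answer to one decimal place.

Flow: 48 L/min ÷ 60 = 0.8 L/s.
Total PEEP = 6 cmH2O (set 5 + intrinsic 1); this is the baseline alveolar pressure.
Equation of motion (constant flow): PIP = Vt/C + R·V̇ + PEEP.
PIP = 465/70.5 + 7.5×0.8 + 6 = 6.596 + 6.0 + 6 = 18.596 cmH2O.

18.6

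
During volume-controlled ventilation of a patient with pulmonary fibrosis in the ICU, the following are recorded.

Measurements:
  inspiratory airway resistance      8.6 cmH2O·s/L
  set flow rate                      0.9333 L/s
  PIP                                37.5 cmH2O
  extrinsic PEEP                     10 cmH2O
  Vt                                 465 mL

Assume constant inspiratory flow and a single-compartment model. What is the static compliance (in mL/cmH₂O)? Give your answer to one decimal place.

23.9

Equation of motion (constant flow): PIP = Vt/C + R·V̇ + PEEP.
Vt/C = PIP − R·V̇ − PEEP = 37.5 − 8.6×0.9333 − 10 = 37.5 − 8.026 − 10 = 19.474 cmH2O.
C = Vt / 19.474 = 465 / 19.474 = 23.878 mL/cmH2O.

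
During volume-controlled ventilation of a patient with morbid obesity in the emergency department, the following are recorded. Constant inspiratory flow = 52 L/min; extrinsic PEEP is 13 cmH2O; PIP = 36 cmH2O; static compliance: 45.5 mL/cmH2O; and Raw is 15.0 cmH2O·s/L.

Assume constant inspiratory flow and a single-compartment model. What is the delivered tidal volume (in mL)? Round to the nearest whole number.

Flow: 52 L/min ÷ 60 = 0.8667 L/s.
Equation of motion (constant flow): PIP = Vt/C + R·V̇ + PEEP.
Vt/C = PIP − R·V̇ − PEEP = 36 − 13.001 − 13 = 9.999 cmH2O.
Vt = C × 9.999 = 45.5 × 9.999 = 454.95 mL.

455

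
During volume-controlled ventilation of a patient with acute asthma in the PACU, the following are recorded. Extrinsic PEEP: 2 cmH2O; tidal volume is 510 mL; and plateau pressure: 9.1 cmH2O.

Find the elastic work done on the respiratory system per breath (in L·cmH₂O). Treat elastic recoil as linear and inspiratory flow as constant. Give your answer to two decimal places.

Elastic work ≈ ½ × (Pplat − PEEP) × Vt = 0.5 × (9.1 − 2) × 0.510 L = 0.5 × 7.1 × 0.510 = 1.811 L·cmH2O.

1.81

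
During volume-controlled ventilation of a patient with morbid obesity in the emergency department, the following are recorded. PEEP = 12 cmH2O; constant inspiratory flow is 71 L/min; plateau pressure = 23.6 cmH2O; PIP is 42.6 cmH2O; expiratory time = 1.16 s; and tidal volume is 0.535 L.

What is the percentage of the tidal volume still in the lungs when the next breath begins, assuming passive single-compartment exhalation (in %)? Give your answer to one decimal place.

Flow: 71 L/min ÷ 60 = 1.1833 L/s.
R = (PIP − Pplat)/V̇ = (42.6 − 23.6) / 1.1833 = 19.0/1.1833 = 16.057 cmH2O·s/L.
C = Vt/(Pplat − PEEP) = 535.0 / (23.6 − 12) = 535.0/11.6 = 46.121 mL/cmH2O.
τ = R × C = 16.057 × 0.04612 L/cmH2O = 0.7405 s.
Fraction remaining at end-expiration = e^(−Te/τ) = e^(−1.16/0.7405) = 0.2088 → 20.88%.

20.9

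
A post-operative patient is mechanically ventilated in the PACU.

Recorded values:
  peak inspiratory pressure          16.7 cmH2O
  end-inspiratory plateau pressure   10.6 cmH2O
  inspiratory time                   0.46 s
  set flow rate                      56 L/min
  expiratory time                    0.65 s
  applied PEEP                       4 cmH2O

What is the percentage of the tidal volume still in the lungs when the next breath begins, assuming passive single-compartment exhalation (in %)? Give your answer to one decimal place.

21.7

Flow: 56 L/min ÷ 60 = 0.9333 L/s.
Vt = flow × Ti = 0.9333 L/s × 0.46 s × 1000 mL/L = 429.32 mL.
R = (PIP − Pplat)/V̇ = (16.7 − 10.6) / 0.9333 = 6.1/0.9333 = 6.536 cmH2O·s/L.
C = Vt/(Pplat − PEEP) = 429.32 / (10.6 − 4) = 429.32/6.6 = 65.048 mL/cmH2O.
τ = R × C = 6.536 × 0.06505 L/cmH2O = 0.4252 s.
Fraction remaining at end-expiration = e^(−Te/τ) = e^(−0.65/0.4252) = 0.2168 → 21.68%.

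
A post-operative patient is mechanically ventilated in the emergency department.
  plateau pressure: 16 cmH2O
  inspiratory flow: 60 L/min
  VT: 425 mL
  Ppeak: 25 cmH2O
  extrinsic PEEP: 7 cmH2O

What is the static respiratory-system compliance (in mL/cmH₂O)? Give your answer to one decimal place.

47.2

Cstat = Vt / (Pplat − PEEP) = 425 / (16 − 7) = 425 / 9.0 = 47.222 mL/cmH2O.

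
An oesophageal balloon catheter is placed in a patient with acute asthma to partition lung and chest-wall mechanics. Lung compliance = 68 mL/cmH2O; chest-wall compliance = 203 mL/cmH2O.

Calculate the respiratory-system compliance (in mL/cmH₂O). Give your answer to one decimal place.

50.9

Lung and chest wall are elastances in series: 1/Crs = 1/CL + 1/Ccw.
1/Crs = 1/68 + 1/203 = 0.01963.
Crs = 50.942 mL/cmH2O.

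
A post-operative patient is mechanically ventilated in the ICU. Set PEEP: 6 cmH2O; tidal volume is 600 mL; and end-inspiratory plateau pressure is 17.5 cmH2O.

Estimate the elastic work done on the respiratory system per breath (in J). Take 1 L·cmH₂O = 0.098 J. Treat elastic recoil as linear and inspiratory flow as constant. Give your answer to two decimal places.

0.34

Elastic work ≈ ½ × (Pplat − PEEP) × Vt = 0.5 × (17.5 − 6) × 0.600 L = 0.5 × 11.5 × 0.600 = 3.45 L·cmH2O.
× 0.098 J/(L·cmH2O) → 0.3381 J.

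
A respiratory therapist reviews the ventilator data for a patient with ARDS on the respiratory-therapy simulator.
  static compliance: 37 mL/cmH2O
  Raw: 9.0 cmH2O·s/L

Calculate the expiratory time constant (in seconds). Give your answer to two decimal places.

0.33

τ = R × C = 9.0 × 37 mL/cmH2O = 9.0 × 0.037 L/cmH2O = 0.333 s.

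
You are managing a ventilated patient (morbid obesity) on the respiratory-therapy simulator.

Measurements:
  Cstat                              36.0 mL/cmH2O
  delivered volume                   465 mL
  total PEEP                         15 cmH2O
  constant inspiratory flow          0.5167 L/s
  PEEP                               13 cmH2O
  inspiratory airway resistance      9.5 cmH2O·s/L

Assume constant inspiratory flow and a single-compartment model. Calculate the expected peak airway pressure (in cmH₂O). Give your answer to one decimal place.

32.8

Total PEEP = 15 cmH2O (set 13 + intrinsic 2); this is the baseline alveolar pressure.
Equation of motion (constant flow): PIP = Vt/C + R·V̇ + PEEP.
PIP = 465/36.0 + 9.5×0.5167 + 15 = 12.917 + 4.909 + 15 = 32.826 cmH2O.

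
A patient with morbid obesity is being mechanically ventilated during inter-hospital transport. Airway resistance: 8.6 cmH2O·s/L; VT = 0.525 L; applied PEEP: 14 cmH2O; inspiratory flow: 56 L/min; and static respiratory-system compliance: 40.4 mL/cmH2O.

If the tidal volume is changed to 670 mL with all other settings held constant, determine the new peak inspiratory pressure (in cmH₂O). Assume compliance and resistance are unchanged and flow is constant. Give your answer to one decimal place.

Flow: 56 L/min ÷ 60 = 0.9333 L/s.
PIP = Vt/C + R·V̇ + PEEP (constant-flow equation of motion).
Only the elastic term changes: ΔPIP = ΔVt / C = (670 − 525) / 40.4 = 3.589 cmH2O.
Original PIP = 525/40.4 + 8.6×0.9333 + 14 = 35.021 cmH2O; new PIP = 35.021 + (3.589) = 38.61 cmH2O.

38.6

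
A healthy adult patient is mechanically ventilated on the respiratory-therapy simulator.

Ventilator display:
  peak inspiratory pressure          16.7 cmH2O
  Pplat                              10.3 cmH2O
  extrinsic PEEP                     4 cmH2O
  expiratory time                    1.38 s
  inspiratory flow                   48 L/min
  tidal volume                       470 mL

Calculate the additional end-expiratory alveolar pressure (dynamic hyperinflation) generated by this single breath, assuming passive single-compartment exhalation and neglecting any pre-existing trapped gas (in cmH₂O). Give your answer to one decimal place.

Flow: 48 L/min ÷ 60 = 0.8 L/s.
R = (PIP − Pplat)/V̇ = (16.7 − 10.3) / 0.8 = 6.4/0.8 = 8.0 cmH2O·s/L.
C = Vt/(Pplat − PEEP) = 470.0 / (10.3 − 4) = 470.0/6.3 = 74.603 mL/cmH2O.
τ = R × C = 8.0 × 0.0746 L/cmH2O = 0.5968 s.
Fraction remaining = e^(−Te/τ) = e^(−1.38/0.5968) = 0.09903; trapped volume = 470.0 × 0.09903 = 46.544 mL.
Additional alveolar pressure from trapping ≈ V_trapped / C = 46.544 / 74.603 = 0.6239 cmH2O.

0.6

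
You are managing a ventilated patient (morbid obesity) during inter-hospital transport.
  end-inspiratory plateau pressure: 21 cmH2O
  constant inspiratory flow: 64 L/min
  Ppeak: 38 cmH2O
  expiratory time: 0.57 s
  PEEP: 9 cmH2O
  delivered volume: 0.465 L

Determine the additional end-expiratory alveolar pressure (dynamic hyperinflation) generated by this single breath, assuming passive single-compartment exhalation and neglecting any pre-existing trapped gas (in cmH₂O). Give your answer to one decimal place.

4.8

Flow: 64 L/min ÷ 60 = 1.0667 L/s.
R = (PIP − Pplat)/V̇ = (38 − 21) / 1.0667 = 17.0/1.0667 = 15.937 cmH2O·s/L.
C = Vt/(Pplat − PEEP) = 465.0 / (21 − 9) = 465.0/12.0 = 38.75 mL/cmH2O.
τ = R × C = 15.937 × 0.03875 L/cmH2O = 0.6176 s.
Fraction remaining = e^(−Te/τ) = e^(−0.57/0.6176) = 0.3974; trapped volume = 465.0 × 0.3974 = 184.79 mL.
Additional alveolar pressure from trapping ≈ V_trapped / C = 184.79 / 38.75 = 4.769 cmH2O.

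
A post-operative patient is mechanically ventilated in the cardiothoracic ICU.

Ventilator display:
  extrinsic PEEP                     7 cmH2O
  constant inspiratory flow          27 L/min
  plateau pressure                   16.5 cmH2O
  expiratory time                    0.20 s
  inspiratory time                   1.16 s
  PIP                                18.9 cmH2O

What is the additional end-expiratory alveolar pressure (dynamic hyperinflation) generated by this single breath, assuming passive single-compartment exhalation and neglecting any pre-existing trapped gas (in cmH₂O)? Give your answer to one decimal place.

4.8

Flow: 27 L/min ÷ 60 = 0.45 L/s.
Vt = flow × Ti = 0.45 L/s × 1.16 s × 1000 mL/L = 522.0 mL.
R = (PIP − Pplat)/V̇ = (18.9 − 16.5) / 0.45 = 2.4/0.45 = 5.333 cmH2O·s/L.
C = Vt/(Pplat − PEEP) = 522.0 / (16.5 − 7) = 522.0/9.5 = 54.947 mL/cmH2O.
τ = R × C = 5.333 × 0.05495 L/cmH2O = 0.293 s.
Fraction remaining = e^(−Te/τ) = e^(−0.20/0.293) = 0.5053; trapped volume = 522.0 × 0.5053 = 263.77 mL.
Additional alveolar pressure from trapping ≈ V_trapped / C = 263.77 / 54.947 = 4.8 cmH2O.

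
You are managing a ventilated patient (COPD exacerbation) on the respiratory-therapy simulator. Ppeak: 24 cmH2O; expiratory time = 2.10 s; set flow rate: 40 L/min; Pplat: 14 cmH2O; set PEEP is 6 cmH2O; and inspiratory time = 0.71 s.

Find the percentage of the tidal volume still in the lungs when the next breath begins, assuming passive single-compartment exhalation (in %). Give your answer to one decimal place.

Flow: 40 L/min ÷ 60 = 0.6667 L/s.
Vt = flow × Ti = 0.6667 L/s × 0.71 s × 1000 mL/L = 473.36 mL.
R = (PIP − Pplat)/V̇ = (24 − 14) / 0.6667 = 10.0/0.6667 = 14.999 cmH2O·s/L.
C = Vt/(Pplat − PEEP) = 473.36 / (14 − 6) = 473.36/8.0 = 59.17 mL/cmH2O.
τ = R × C = 14.999 × 0.05917 L/cmH2O = 0.8875 s.
Fraction remaining at end-expiration = e^(−Te/τ) = e^(−2.10/0.8875) = 0.09384 → 9.384%.

9.4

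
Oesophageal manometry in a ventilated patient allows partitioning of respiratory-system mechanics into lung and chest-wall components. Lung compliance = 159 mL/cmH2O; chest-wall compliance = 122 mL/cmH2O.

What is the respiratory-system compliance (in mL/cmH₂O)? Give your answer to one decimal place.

69.0

Lung and chest wall are elastances in series: 1/Crs = 1/CL + 1/Ccw.
1/Crs = 1/159 + 1/122 = 0.01449.
Crs = 69.013 mL/cmH2O.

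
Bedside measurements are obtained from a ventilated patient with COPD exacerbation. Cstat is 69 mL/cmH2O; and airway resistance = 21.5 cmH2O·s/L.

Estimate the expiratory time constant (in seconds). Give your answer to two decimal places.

1.48

τ = R × C = 21.5 × 69 mL/cmH2O = 21.5 × 0.069 L/cmH2O = 1.484 s.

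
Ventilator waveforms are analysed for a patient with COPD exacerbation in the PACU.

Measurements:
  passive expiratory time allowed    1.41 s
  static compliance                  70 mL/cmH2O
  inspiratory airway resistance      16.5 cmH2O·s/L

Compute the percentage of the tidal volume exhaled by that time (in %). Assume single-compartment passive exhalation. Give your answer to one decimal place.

τ = R × C = 16.5 × 70 mL/cmH2O = 16.5 × 0.070 L/cmH2O = 1.155 s.
Passive exhalation: V(t)/V₀ = e^(−t/τ) = e^(−1.41/1.155) = 0.295.
Fraction exhaled = 1 − 0.295 = 0.705 → 70.5%.

70.5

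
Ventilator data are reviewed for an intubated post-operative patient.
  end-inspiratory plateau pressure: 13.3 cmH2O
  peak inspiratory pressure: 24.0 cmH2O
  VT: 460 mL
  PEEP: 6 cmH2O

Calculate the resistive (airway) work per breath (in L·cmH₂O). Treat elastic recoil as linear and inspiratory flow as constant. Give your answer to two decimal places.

With constant inspiratory flow the resistive pressure is constant at PIP − Pplat = 24.0 − 13.3 = 10.7 cmH2O, so resistive work = 10.7 × 0.460 = 4.922 L·cmH2O.

4.92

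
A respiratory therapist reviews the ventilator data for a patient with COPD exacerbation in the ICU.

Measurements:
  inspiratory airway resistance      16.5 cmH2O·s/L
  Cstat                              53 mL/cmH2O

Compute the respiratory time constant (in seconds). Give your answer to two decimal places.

0.87

τ = R × C = 16.5 × 53 mL/cmH2O = 16.5 × 0.053 L/cmH2O = 0.8745 s.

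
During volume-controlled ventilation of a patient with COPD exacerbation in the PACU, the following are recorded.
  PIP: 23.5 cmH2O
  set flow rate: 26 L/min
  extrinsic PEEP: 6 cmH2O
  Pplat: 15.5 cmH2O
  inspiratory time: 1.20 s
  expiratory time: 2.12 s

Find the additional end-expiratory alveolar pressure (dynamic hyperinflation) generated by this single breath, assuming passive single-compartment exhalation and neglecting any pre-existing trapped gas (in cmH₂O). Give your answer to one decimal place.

Flow: 26 L/min ÷ 60 = 0.4333 L/s.
Vt = flow × Ti = 0.4333 L/s × 1.20 s × 1000 mL/L = 519.96 mL.
R = (PIP − Pplat)/V̇ = (23.5 − 15.5) / 0.4333 = 8.0/0.4333 = 18.463 cmH2O·s/L.
C = Vt/(Pplat − PEEP) = 519.96 / (15.5 − 6) = 519.96/9.5 = 54.733 mL/cmH2O.
τ = R × C = 18.463 × 0.05473 L/cmH2O = 1.01 s.
Fraction remaining = e^(−Te/τ) = e^(−2.12/1.01) = 0.1226; trapped volume = 519.96 × 0.1226 = 63.747 mL.
Additional alveolar pressure from trapping ≈ V_trapped / C = 63.747 / 54.733 = 1.165 cmH2O.

1.2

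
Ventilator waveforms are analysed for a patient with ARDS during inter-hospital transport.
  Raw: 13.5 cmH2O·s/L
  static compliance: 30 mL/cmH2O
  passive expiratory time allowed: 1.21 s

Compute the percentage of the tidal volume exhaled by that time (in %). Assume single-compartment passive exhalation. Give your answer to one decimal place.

τ = R × C = 13.5 × 30 mL/cmH2O = 13.5 × 0.030 L/cmH2O = 0.405 s.
Passive exhalation: V(t)/V₀ = e^(−t/τ) = e^(−1.21/0.405) = 0.05041.
Fraction exhaled = 1 − 0.05041 = 0.9496 → 94.96%.

95.0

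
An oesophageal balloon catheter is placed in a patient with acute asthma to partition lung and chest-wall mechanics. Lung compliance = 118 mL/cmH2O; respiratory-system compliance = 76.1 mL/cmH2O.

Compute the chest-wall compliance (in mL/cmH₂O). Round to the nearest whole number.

1/Ccw = 1/Crs − 1/CL.
1/Ccw = 1/76.1 − 1/118 = 0.004666.
Ccw = 214.32 mL/cmH2O.

214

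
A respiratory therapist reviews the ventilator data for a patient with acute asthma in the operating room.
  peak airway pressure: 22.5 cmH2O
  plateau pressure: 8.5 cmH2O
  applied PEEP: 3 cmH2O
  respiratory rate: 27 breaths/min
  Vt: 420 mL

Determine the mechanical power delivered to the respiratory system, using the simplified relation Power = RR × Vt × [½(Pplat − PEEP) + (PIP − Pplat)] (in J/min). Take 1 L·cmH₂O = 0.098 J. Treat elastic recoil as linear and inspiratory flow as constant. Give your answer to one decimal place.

Per-breath work = Vt × [½(Pplat−PEEP) + (PIP−Pplat)] = 0.420 × [0.5×5.5 + 14.0] = 0.420 × 16.75 = 7.035 L·cmH2O.
Power = 27 × 7.035 = 189.95 L·cmH2O/min.
× 0.098 J/(L·cmH2O) → 18.615 J/min.

18.6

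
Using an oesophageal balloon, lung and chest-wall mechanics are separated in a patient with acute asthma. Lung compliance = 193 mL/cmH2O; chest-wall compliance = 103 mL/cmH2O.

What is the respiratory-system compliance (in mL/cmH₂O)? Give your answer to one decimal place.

67.2

Lung and chest wall are elastances in series: 1/Crs = 1/CL + 1/Ccw.
1/Crs = 1/193 + 1/103 = 0.01489.
Crs = 67.159 mL/cmH2O.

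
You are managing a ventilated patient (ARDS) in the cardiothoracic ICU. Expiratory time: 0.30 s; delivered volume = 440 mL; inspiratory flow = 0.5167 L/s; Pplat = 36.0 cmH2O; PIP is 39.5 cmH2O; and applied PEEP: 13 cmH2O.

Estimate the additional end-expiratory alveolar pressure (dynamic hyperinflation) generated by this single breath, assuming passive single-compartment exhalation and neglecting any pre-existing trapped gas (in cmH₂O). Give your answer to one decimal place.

R = (PIP − Pplat)/V̇ = (39.5 − 36.0) / 0.5167 = 3.5/0.5167 = 6.774 cmH2O·s/L.
C = Vt/(Pplat − PEEP) = 440.0 / (36.0 − 13) = 440.0/23.0 = 19.13 mL/cmH2O.
τ = R × C = 6.774 × 0.01913 L/cmH2O = 0.1296 s.
Fraction remaining = e^(−Te/τ) = e^(−0.30/0.1296) = 0.09878; trapped volume = 440.0 × 0.09878 = 43.463 mL.
Additional alveolar pressure from trapping ≈ V_trapped / C = 43.463 / 19.13 = 2.272 cmH2O.

2.3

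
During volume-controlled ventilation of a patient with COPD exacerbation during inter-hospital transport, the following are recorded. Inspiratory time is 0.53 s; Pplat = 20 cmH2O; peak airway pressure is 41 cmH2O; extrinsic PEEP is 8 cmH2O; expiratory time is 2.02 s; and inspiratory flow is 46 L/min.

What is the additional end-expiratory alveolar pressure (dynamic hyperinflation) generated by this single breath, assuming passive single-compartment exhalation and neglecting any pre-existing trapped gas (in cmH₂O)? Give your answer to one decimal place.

1.4

Flow: 46 L/min ÷ 60 = 0.7667 L/s.
Vt = flow × Ti = 0.7667 L/s × 0.53 s × 1000 mL/L = 406.35 mL.
R = (PIP − Pplat)/V̇ = (41 − 20) / 0.7667 = 21.0/0.7667 = 27.39 cmH2O·s/L.
C = Vt/(Pplat − PEEP) = 406.35 / (20 − 8) = 406.35/12.0 = 33.863 mL/cmH2O.
τ = R × C = 27.39 × 0.03386 L/cmH2O = 0.9274 s.
Fraction remaining = e^(−Te/τ) = e^(−2.02/0.9274) = 0.1133; trapped volume = 406.35 × 0.1133 = 46.039 mL.
Additional alveolar pressure from trapping ≈ V_trapped / C = 46.039 / 33.863 = 1.36 cmH2O.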